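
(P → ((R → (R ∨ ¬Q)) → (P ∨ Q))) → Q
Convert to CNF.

(P → ((R → (R ∨ ¬Q)) → (P ∨ Q))) → Q
= ¬(P → ((R → (R ∨ ¬Q)) → (P ∨ Q))) ∨ Q   — eliminate →
= ¬(¬P ∨ ((R → (R ∨ ¬Q)) → (P ∨ Q))) ∨ Q   — eliminate →
= ¬(¬P ∨ ¬(R → (R ∨ ¬Q)) ∨ P ∨ Q) ∨ Q   — eliminate →
= ¬(¬P ∨ ¬(¬R ∨ R ∨ ¬Q) ∨ P ∨ Q) ∨ Q   — eliminate →
= (¬¬P ∧ ¬¬(¬R ∨ R ∨ ¬Q) ∧ ¬P ∧ ¬Q) ∨ Q   — De Morgan
= (P ∧ ¬¬(¬R ∨ R ∨ ¬Q) ∧ ¬P ∧ ¬Q) ∨ Q   — double negation
= (P ∧ (¬R ∨ R ∨ ¬Q) ∧ ¬P ∧ ¬Q) ∨ Q   — double negation
= (P ∨ Q) ∧ (¬R ∨ R ∨ ¬Q ∨ Q) ∧ (¬P ∨ Q) ∧ (¬Q ∨ Q)   — distribute ∨ over ∧
= (P ∨ Q) ∧ (¬P ∨ Q)   — simplify

(P ∨ Q) ∧ (¬P ∨ Q)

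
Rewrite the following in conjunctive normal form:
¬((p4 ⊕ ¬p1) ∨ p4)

¬((p4 ⊕ ¬p1) ∨ p4)
⇔ ¬(((p4 ∨ ¬p1) ∧ ¬(p4 ∧ ¬p1)) ∨ p4)   (expand ⊕)
⇔ ¬((p4 ∨ ¬p1) ∧ ¬(p4 ∧ ¬p1)) ∧ ¬p4   (De Morgan)
⇔ (¬(p4 ∨ ¬p1) ∨ ¬¬(p4 ∧ ¬p1)) ∧ ¬p4   (De Morgan)
⇔ ((¬p4 ∧ ¬¬p1) ∨ ¬¬(p4 ∧ ¬p1)) ∧ ¬p4   (De Morgan)
⇔ ((¬p4 ∧ p1) ∨ ¬¬(p4 ∧ ¬p1)) ∧ ¬p4   (double negation)
⇔ ((¬p4 ∧ p1) ∨ (p4 ∧ ¬p1)) ∧ ¬p4   (double negation)
⇔ (¬p4 ∨ p4) ∧ (¬p4 ∨ ¬p1) ∧ (p1 ∨ p4) ∧ (p1 ∨ ¬p1) ∧ ¬p4   (distribute ∨ over ∧)
⇔ (p1 ∨ p4) ∧ ¬p4   (simplify)

(p1 ∨ p4) ∧ ¬p4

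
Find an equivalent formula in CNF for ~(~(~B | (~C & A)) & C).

~(~(~B | (~C & A)) & C)
⇔ ~~(~B | (~C & A)) | ~C   [De Morgan]
⇔ ~B | (~C & A) | ~C   [double negation]
⇔ (~B | ~C | ~C) & (~B | A | ~C)   [distribute | over &]
⇔ ~B | ~C   [simplify]

~B | ~C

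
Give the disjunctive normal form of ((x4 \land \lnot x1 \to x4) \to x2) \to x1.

\lnot x4 \land \lnot x2 \lor x4 \land \lnot x2 \lor x1

((x4 \land \lnot x1 \to x4) \to x2) \to x1
≡ \lnot ((x4 \land \lnot x1 \to x4) \to x2) \lor x1   [eliminate \to]
≡ \lnot (\lnot (x4 \land \lnot x1 \to x4) \lor x2) \lor x1   [eliminate \to]
≡ \lnot (\lnot (\lnot (x4 \land \lnot x1) \lor x4) \lor x2) \lor x1   [eliminate \to]
≡ \lnot \lnot (\lnot (x4 \land \lnot x1) \lor x4) \land \lnot x2 \lor x1   [De Morgan]
≡ (\lnot (x4 \land \lnot x1) \lor x4) \land \lnot x2 \lor x1   [double negation]
≡ (\lnot x4 \lor \lnot \lnot x1 \lor x4) \land \lnot x2 \lor x1   [De Morgan]
≡ (\lnot x4 \lor x1 \lor x4) \land \lnot x2 \lor x1   [double negation]
≡ \lnot x4 \land \lnot x2 \lor x1 \land \lnot x2 \lor x4 \land \lnot x2 \lor x1   [distribute \land over \lor]
≡ \lnot x4 \land \lnot x2 \lor x4 \land \lnot x2 \lor x1   [simplify]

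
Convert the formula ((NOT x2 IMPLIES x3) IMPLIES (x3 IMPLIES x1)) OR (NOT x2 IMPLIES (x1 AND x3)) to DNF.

((NOT x2 IMPLIES x3) IMPLIES (x3 IMPLIES x1)) OR (NOT x2 IMPLIES (x1 AND x3))
≡ NOT (NOT x2 IMPLIES x3) OR (x3 IMPLIES x1) OR (NOT x2 IMPLIES (x1 AND x3))   [eliminate IMPLIES]
≡ NOT (NOT NOT x2 OR x3) OR (x3 IMPLIES x1) OR (NOT x2 IMPLIES (x1 AND x3))   [eliminate IMPLIES]
≡ NOT (NOT NOT x2 OR x3) OR NOT x3 OR x1 OR (NOT x2 IMPLIES (x1 AND x3))   [eliminate IMPLIES]
≡ NOT (NOT NOT x2 OR x3) OR NOT x3 OR x1 OR NOT NOT x2 OR (x1 AND x3)   [eliminate IMPLIES]
≡ (NOT NOT NOT x2 AND NOT x3) OR NOT x3 OR x1 OR NOT NOT x2 OR (x1 AND x3)   [De Morgan]
≡ (NOT x2 AND NOT x3) OR NOT x3 OR x1 OR NOT NOT x2 OR (x1 AND x3)   [double negation]
≡ (NOT x2 AND NOT x3) OR NOT x3 OR x1 OR x2 OR (x1 AND x3)   [double negation]
≡ NOT x3 OR x1 OR x2   [simplify]

NOT x3 OR x1 OR x2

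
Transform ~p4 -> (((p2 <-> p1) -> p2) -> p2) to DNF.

p4 | (~p2 & ~p1) | p2

~p4 -> (((p2 <-> p1) -> p2) -> p2)
⇔ ~~p4 | (((p2 <-> p1) -> p2) -> p2)   [eliminate ->]
⇔ ~~p4 | ~((p2 <-> p1) -> p2) | p2   [eliminate ->]
⇔ ~~p4 | ~(~(p2 <-> p1) | p2) | p2   [eliminate ->]
⇔ ~~p4 | ~(~((p2 -> p1) & (p1 -> p2)) | p2) | p2   [eliminate <->]
⇔ ~~p4 | ~(~((~p2 | p1) & (p1 -> p2)) | p2) | p2   [eliminate ->]
⇔ ~~p4 | ~(~((~p2 | p1) & (~p1 | p2)) | p2) | p2   [eliminate ->]
⇔ p4 | ~(~((~p2 | p1) & (~p1 | p2)) | p2) | p2   [double negation]
⇔ p4 | (~~((~p2 | p1) & (~p1 | p2)) & ~p2) | p2   [De Morgan]
⇔ p4 | ((~p2 | p1) & (~p1 | p2) & ~p2) | p2   [double negation]
⇔ p4 | (~p2 & ~p1 & ~p2) | (~p2 & p2 & ~p2) | (p1 & ~p1 & ~p2) | (p1 & p2 & ~p2) | p2   [distribute & over |]
⇔ p4 | (~p2 & ~p1) | p2   [simplify]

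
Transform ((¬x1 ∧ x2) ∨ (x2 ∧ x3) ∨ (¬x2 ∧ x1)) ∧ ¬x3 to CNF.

(¬x1 ∨ x3 ∨ ¬x2) ∧ (x2 ∨ x1) ∧ ¬x3

((¬x1 ∧ x2) ∨ (x2 ∧ x3) ∨ (¬x2 ∧ x1)) ∧ ¬x3
= (¬x1 ∨ x2 ∨ ¬x2) ∧ (¬x1 ∨ x2 ∨ x1) ∧ (¬x1 ∨ x3 ∨ ¬x2) ∧ (¬x1 ∨ x3 ∨ x1) ∧ (x2 ∨ x2 ∨ ¬x2) ∧ (x2 ∨ x2 ∨ x1) ∧ (x2 ∨ x3 ∨ ¬x2) ∧ (x2 ∨ x3 ∨ x1) ∧ ¬x3   [distribute ∨ over ∧]
= (¬x1 ∨ x3 ∨ ¬x2) ∧ (x2 ∨ x1) ∧ ¬x3   [simplify]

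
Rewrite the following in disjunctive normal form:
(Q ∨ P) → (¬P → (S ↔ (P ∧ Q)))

(Q ∨ P) → (¬P → (S ↔ (P ∧ Q)))
≡ ¬(Q ∨ P) ∨ (¬P → (S ↔ (P ∧ Q)))   (eliminate →)
≡ ¬(Q ∨ P) ∨ ¬¬P ∨ (S ↔ (P ∧ Q))   (eliminate →)
≡ ¬(Q ∨ P) ∨ ¬¬P ∨ ((S → (P ∧ Q)) ∧ ((P ∧ Q) → S))   (eliminate ↔)
≡ ¬(Q ∨ P) ∨ ¬¬P ∨ ((¬S ∨ (P ∧ Q)) ∧ ((P ∧ Q) → S))   (eliminate →)
≡ ¬(Q ∨ P) ∨ ¬¬P ∨ ((¬S ∨ (P ∧ Q)) ∧ (¬(P ∧ Q) ∨ S))   (eliminate →)
≡ (¬Q ∧ ¬P) ∨ ¬¬P ∨ ((¬S ∨ (P ∧ Q)) ∧ (¬(P ∧ Q) ∨ S))   (De Morgan)
≡ (¬Q ∧ ¬P) ∨ P ∨ ((¬S ∨ (P ∧ Q)) ∧ (¬(P ∧ Q) ∨ S))   (double negation)
≡ (¬Q ∧ ¬P) ∨ P ∨ ((¬S ∨ (P ∧ Q)) ∧ (¬P ∨ ¬Q ∨ S))   (De Morgan)
≡ (¬Q ∧ ¬P) ∨ P ∨ (¬S ∧ ¬P) ∨ (¬S ∧ ¬Q) ∨ (¬S ∧ S) ∨ (P ∧ Q ∧ ¬P) ∨ (P ∧ Q ∧ ¬Q) ∨ (P ∧ Q ∧ S)   (distribute ∧ over ∨)
≡ (¬Q ∧ ¬P) ∨ P ∨ (¬S ∧ ¬P) ∨ (¬S ∧ ¬Q)   (simplify)

(¬Q ∧ ¬P) ∨ P ∨ (¬S ∧ ¬P) ∨ (¬S ∧ ¬Q)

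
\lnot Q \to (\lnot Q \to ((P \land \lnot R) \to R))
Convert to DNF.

Q \lor \lnot P \lor R

\lnot Q \to (\lnot Q \to ((P \land \lnot R) \to R))
≡ \lnot \lnot Q \lor (\lnot Q \to ((P \land \lnot R) \to R))
≡ \lnot \lnot Q \lor \lnot \lnot Q \lor ((P \land \lnot R) \to R)
≡ \lnot \lnot Q \lor \lnot \lnot Q \lor \lnot (P \land \lnot R) \lor R
≡ Q \lor \lnot \lnot Q \lor \lnot (P \land \lnot R) \lor R
≡ Q \lor Q \lor \lnot (P \land \lnot R) \lor R
≡ Q \lor Q \lor \lnot P \lor \lnot \lnot R \lor R
≡ Q \lor Q \lor \lnot P \lor R \lor R
≡ Q \lor \lnot P \lor R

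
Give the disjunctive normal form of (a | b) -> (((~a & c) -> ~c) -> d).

(a | b) -> (((~a & c) -> ~c) -> d)
= ~(a | b) | (((~a & c) -> ~c) -> d)   [eliminate ->]
= ~(a | b) | ~((~a & c) -> ~c) | d   [eliminate ->]
= ~(a | b) | ~(~(~a & c) | ~c) | d   [eliminate ->]
= (~a & ~b) | ~(~(~a & c) | ~c) | d   [De Morgan]
= (~a & ~b) | (~~(~a & c) & ~~c) | d   [De Morgan]
= (~a & ~b) | (~a & c & ~~c) | d   [double negation]
= (~a & ~b) | (~a & c & c) | d   [double negation]
= (~a & ~b) | (~a & c) | d   [simplify]

(~a & ~b) | (~a & c) | d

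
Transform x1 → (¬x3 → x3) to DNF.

¬x1 ∨ x3

x1 → (¬x3 → x3)
= ¬x1 ∨ (¬x3 → x3)   — eliminate →
= ¬x1 ∨ ¬¬x3 ∨ x3   — eliminate →
= ¬x1 ∨ x3 ∨ x3   — double negation
= ¬x1 ∨ x3   — simplify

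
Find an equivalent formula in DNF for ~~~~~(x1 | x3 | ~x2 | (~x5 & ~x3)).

~x1 & ~x3 & x2 & x5

~~~~~(x1 | x3 | ~x2 | (~x5 & ~x3))
= ~~~(x1 | x3 | ~x2 | (~x5 & ~x3))   (double negation)
= ~(x1 | x3 | ~x2 | (~x5 & ~x3))   (double negation)
= ~x1 & ~x3 & ~~x2 & ~(~x5 & ~x3)   (De Morgan)
= ~x1 & ~x3 & x2 & ~(~x5 & ~x3)   (double negation)
= ~x1 & ~x3 & x2 & (~~x5 | ~~x3)   (De Morgan)
= ~x1 & ~x3 & x2 & (x5 | ~~x3)   (double negation)
= ~x1 & ~x3 & x2 & (x5 | x3)   (double negation)
= (~x1 & ~x3 & x2 & x5) | (~x1 & ~x3 & x2 & x3)   (distribute & over |)
= ~x1 & ~x3 & x2 & x5   (simplify)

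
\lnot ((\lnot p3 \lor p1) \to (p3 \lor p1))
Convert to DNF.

\lnot ((\lnot p3 \lor p1) \to (p3 \lor p1))
≡ \lnot (\lnot (\lnot p3 \lor p1) \lor p3 \lor p1)   [eliminate \to]
≡ \lnot \lnot (\lnot p3 \lor p1) \land \lnot p3 \land \lnot p1   [De Morgan]
≡ (\lnot p3 \lor p1) \land \lnot p3 \land \lnot p1   [double negation]
≡ (\lnot p3 \land \lnot p3 \land \lnot p1) \lor (p1 \land \lnot p3 \land \lnot p1)   [distribute \land over \lor]
≡ \lnot p3 \land \lnot p1   [simplify]

\lnot p3 \land \lnot p1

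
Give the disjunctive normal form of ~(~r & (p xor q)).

r | (~p & ~q) | (q & p)

~(~r & (p xor q))
= ~(~r & ((p & ~q) | (~p & q)))   [expand xor]
= ~~r | ~((p & ~q) | (~p & q))   [De Morgan]
= r | ~((p & ~q) | (~p & q))   [double negation]
= r | (~(p & ~q) & ~(~p & q))   [De Morgan]
= r | ((~p | ~~q) & ~(~p & q))   [De Morgan]
= r | ((~p | q) & ~(~p & q))   [double negation]
= r | ((~p | q) & (~~p | ~q))   [De Morgan]
= r | ((~p | q) & (p | ~q))   [double negation]
= r | (~p & p) | (~p & ~q) | (q & p) | (q & ~q)   [distribute & over |]
= r | (~p & ~q) | (q & p)   [simplify]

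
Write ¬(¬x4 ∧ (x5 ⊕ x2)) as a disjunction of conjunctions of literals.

x4 ∨ (¬x5 ∧ ¬x2) ∨ (x2 ∧ x5)

¬(¬x4 ∧ (x5 ⊕ x2))
≡ ¬(¬x4 ∧ ((x5 ∧ ¬x2) ∨ (¬x5 ∧ x2)))   (expand ⊕)
≡ ¬¬x4 ∨ ¬((x5 ∧ ¬x2) ∨ (¬x5 ∧ x2))   (De Morgan)
≡ x4 ∨ ¬((x5 ∧ ¬x2) ∨ (¬x5 ∧ x2))   (double negation)
≡ x4 ∨ (¬(x5 ∧ ¬x2) ∧ ¬(¬x5 ∧ x2))   (De Morgan)
≡ x4 ∨ ((¬x5 ∨ ¬¬x2) ∧ ¬(¬x5 ∧ x2))   (De Morgan)
≡ x4 ∨ ((¬x5 ∨ x2) ∧ ¬(¬x5 ∧ x2))   (double negation)
≡ x4 ∨ ((¬x5 ∨ x2) ∧ (¬¬x5 ∨ ¬x2))   (De Morgan)
≡ x4 ∨ ((¬x5 ∨ x2) ∧ (x5 ∨ ¬x2))   (double negation)
≡ x4 ∨ (¬x5 ∧ x5) ∨ (¬x5 ∧ ¬x2) ∨ (x2 ∧ x5) ∨ (x2 ∧ ¬x2)   (distribute ∧ over ∨)
≡ x4 ∨ (¬x5 ∧ ¬x2) ∨ (x2 ∧ x5)   (simplify)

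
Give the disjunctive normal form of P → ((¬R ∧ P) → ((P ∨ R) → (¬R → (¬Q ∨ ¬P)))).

¬P ∨ R ∨ ¬Q

P → ((¬R ∧ P) → ((P ∨ R) → (¬R → (¬Q ∨ ¬P))))
≡ ¬P ∨ ((¬R ∧ P) → ((P ∨ R) → (¬R → (¬Q ∨ ¬P))))   [eliminate →]
≡ ¬P ∨ ¬(¬R ∧ P) ∨ ((P ∨ R) → (¬R → (¬Q ∨ ¬P)))   [eliminate →]
≡ ¬P ∨ ¬(¬R ∧ P) ∨ ¬(P ∨ R) ∨ (¬R → (¬Q ∨ ¬P))   [eliminate →]
≡ ¬P ∨ ¬(¬R ∧ P) ∨ ¬(P ∨ R) ∨ ¬¬R ∨ ¬Q ∨ ¬P   [eliminate →]
≡ ¬P ∨ ¬¬R ∨ ¬P ∨ ¬(P ∨ R) ∨ ¬¬R ∨ ¬Q ∨ ¬P   [De Morgan]
≡ ¬P ∨ R ∨ ¬P ∨ ¬(P ∨ R) ∨ ¬¬R ∨ ¬Q ∨ ¬P   [double negation]
≡ ¬P ∨ R ∨ ¬P ∨ (¬P ∧ ¬R) ∨ ¬¬R ∨ ¬Q ∨ ¬P   [De Morgan]
≡ ¬P ∨ R ∨ ¬P ∨ (¬P ∧ ¬R) ∨ R ∨ ¬Q ∨ ¬P   [double negation]
≡ ¬P ∨ R ∨ ¬Q   [simplify]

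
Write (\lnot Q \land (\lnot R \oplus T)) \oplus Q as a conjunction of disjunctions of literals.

(\lnot Q \land (\lnot R \oplus T)) \oplus Q
≡ ((\lnot Q \land (\lnot R \oplus T)) \lor Q) \land \lnot (\lnot Q \land (\lnot R \oplus T) \land Q)   — expand \oplus
≡ ((\lnot Q \land (\lnot R \lor T) \land \lnot (\lnot R \land T)) \lor Q) \land \lnot (\lnot Q \land (\lnot R \oplus T) \land Q)   — expand \oplus
≡ ((\lnot Q \land (\lnot R \lor T) \land \lnot (\lnot R \land T)) \lor Q) \land \lnot (\lnot Q \land (\lnot R \lor T) \land \lnot (\lnot R \land T) \land Q)   — expand \oplus
≡ ((\lnot Q \land (\lnot R \lor T) \land (\lnot \lnot R \lor \lnot T)) \lor Q) \land \lnot (\lnot Q \land (\lnot R \lor T) \land \lnot (\lnot R \land T) \land Q)   — De Morgan
≡ ((\lnot Q \land (\lnot R \lor T) \land (R \lor \lnot T)) \lor Q) \land \lnot (\lnot Q \land (\lnot R \lor T) \land \lnot (\lnot R \land T) \land Q)   — double negation
≡ ((\lnot Q \land (\lnot R \lor T) \land (R \lor \lnot T)) \lor Q) \land (\lnot \lnot Q \lor \lnot (\lnot R \lor T) \lor \lnot \lnot (\lnot R \land T) \lor \lnot Q)   — De Morgan
≡ ((\lnot Q \land (\lnot R \lor T) \land (R \lor \lnot T)) \lor Q) \land (Q \lor \lnot (\lnot R \lor T) \lor \lnot \lnot (\lnot R \land T) \lor \lnot Q)   — double negation
≡ ((\lnot Q \land (\lnot R \lor T) \land (R \lor \lnot T)) \lor Q) \land (Q \lor (\lnot \lnot R \land \lnot T) \lor \lnot \lnot (\lnot R \land T) \lor \lnot Q)   — De Morgan
≡ ((\lnot Q \land (\lnot R \lor T) \land (R \lor \lnot T)) \lor Q) \land (Q \lor (R \land \lnot T) \lor \lnot \lnot (\lnot R \land T) \lor \lnot Q)   — double negation
≡ ((\lnot Q \land (\lnot R \lor T) \land (R \lor \lnot T)) \lor Q) \land (Q \lor (R \land \lnot T) \lor (\lnot R \land T) \lor \lnot Q)   — double negation
≡ (\lnot Q \lor Q) \land (\lnot R \lor T \lor Q) \land (R \lor \lnot T \lor Q) \land (Q \lor R \lor \lnot R \lor \lnot Q) \land (Q \lor R \lor T \lor \lnot Q) \land (Q \lor \lnot T \lor \lnot R \lor \lnot Q) \land (Q \lor \lnot T \lor T \lor \lnot Q)   — distribute \lor over \land
≡ (\lnot R \lor T \lor Q) \land (R \lor \lnot T \lor Q)   — simplify

(\lnot R \lor T \lor Q) \land (R \lor \lnot T \lor Q)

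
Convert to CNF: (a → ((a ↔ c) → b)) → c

(a ∨ c) ∧ (¬a ∨ c) ∧ (¬b ∨ c)

(a → ((a ↔ c) → b)) → c
≡ ¬(a → ((a ↔ c) → b)) ∨ c   — eliminate →
≡ ¬(¬a ∨ ((a ↔ c) → b)) ∨ c   — eliminate →
≡ ¬(¬a ∨ ¬(a ↔ c) ∨ b) ∨ c   — eliminate →
≡ ¬(¬a ∨ ¬((a → c) ∧ (c → a)) ∨ b) ∨ c   — eliminate ↔
≡ ¬(¬a ∨ ¬((¬a ∨ c) ∧ (c → a)) ∨ b) ∨ c   — eliminate →
≡ ¬(¬a ∨ ¬((¬a ∨ c) ∧ (¬c ∨ a)) ∨ b) ∨ c   — eliminate →
≡ (¬¬a ∧ ¬¬((¬a ∨ c) ∧ (¬c ∨ a)) ∧ ¬b) ∨ c   — De Morgan
≡ (a ∧ ¬¬((¬a ∨ c) ∧ (¬c ∨ a)) ∧ ¬b) ∨ c   — double negation
≡ (a ∧ (¬a ∨ c) ∧ (¬c ∨ a) ∧ ¬b) ∨ c   — double negation
≡ (a ∨ c) ∧ (¬a ∨ c ∨ c) ∧ (¬c ∨ a ∨ c) ∧ (¬b ∨ c)   — distribute ∨ over ∧
≡ (a ∨ c) ∧ (¬a ∨ c) ∧ (¬b ∨ c)   — simplify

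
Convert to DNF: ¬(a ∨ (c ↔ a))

¬a ∧ c

¬(a ∨ (c ↔ a))
= ¬(a ∨ ((c → a) ∧ (a → c)))   — eliminate ↔
= ¬(a ∨ ((¬c ∨ a) ∧ (a → c)))   — eliminate →
= ¬(a ∨ ((¬c ∨ a) ∧ (¬a ∨ c)))   — eliminate →
= ¬a ∧ ¬((¬c ∨ a) ∧ (¬a ∨ c))   — De Morgan
= ¬a ∧ (¬(¬c ∨ a) ∨ ¬(¬a ∨ c))   — De Morgan
= ¬a ∧ ((¬¬c ∧ ¬a) ∨ ¬(¬a ∨ c))   — De Morgan
= ¬a ∧ ((c ∧ ¬a) ∨ ¬(¬a ∨ c))   — double negation
= ¬a ∧ ((c ∧ ¬a) ∨ (¬¬a ∧ ¬c))   — De Morgan
= ¬a ∧ ((c ∧ ¬a) ∨ (a ∧ ¬c))   — double negation
= (¬a ∧ c ∧ ¬a) ∨ (¬a ∧ a ∧ ¬c)   — distribute ∧ over ∨
= ¬a ∧ c   — simplify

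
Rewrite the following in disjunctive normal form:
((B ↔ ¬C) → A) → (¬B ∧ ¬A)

((B ↔ ¬C) → A) → (¬B ∧ ¬A)
≡ ¬((B ↔ ¬C) → A) ∨ (¬B ∧ ¬A)   — eliminate →
≡ ¬(¬(B ↔ ¬C) ∨ A) ∨ (¬B ∧ ¬A)   — eliminate →
≡ ¬(¬((B → ¬C) ∧ (¬C → B)) ∨ A) ∨ (¬B ∧ ¬A)   — eliminate ↔
≡ ¬(¬((¬B ∨ ¬C) ∧ (¬C → B)) ∨ A) ∨ (¬B ∧ ¬A)   — eliminate →
≡ ¬(¬((¬B ∨ ¬C) ∧ (¬¬C ∨ B)) ∨ A) ∨ (¬B ∧ ¬A)   — eliminate →
≡ (¬¬((¬B ∨ ¬C) ∧ (¬¬C ∨ B)) ∧ ¬A) ∨ (¬B ∧ ¬A)   — De Morgan
≡ ((¬B ∨ ¬C) ∧ (¬¬C ∨ B) ∧ ¬A) ∨ (¬B ∧ ¬A)   — double negation
≡ ((¬B ∨ ¬C) ∧ (C ∨ B) ∧ ¬A) ∨ (¬B ∧ ¬A)   — double negation
≡ (¬B ∧ C ∧ ¬A) ∨ (¬B ∧ B ∧ ¬A) ∨ (¬C ∧ C ∧ ¬A) ∨ (¬C ∧ B ∧ ¬A) ∨ (¬B ∧ ¬A)   — distribute ∧ over ∨
≡ (¬C ∧ B ∧ ¬A) ∨ (¬B ∧ ¬A)   — simplify

(¬C ∧ B ∧ ¬A) ∨ (¬B ∧ ¬A)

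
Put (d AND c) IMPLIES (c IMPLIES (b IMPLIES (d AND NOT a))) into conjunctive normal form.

(d AND c) IMPLIES (c IMPLIES (b IMPLIES (d AND NOT a)))
≡ NOT (d AND c) OR (c IMPLIES (b IMPLIES (d AND NOT a)))   [eliminate IMPLIES]
≡ NOT (d AND c) OR NOT c OR (b IMPLIES (d AND NOT a))   [eliminate IMPLIES]
≡ NOT (d AND c) OR NOT c OR NOT b OR (d AND NOT a)   [eliminate IMPLIES]
≡ NOT d OR NOT c OR NOT c OR NOT b OR (d AND NOT a)   [De Morgan]
≡ (NOT d OR NOT c OR NOT c OR NOT b OR d) AND (NOT d OR NOT c OR NOT c OR NOT b OR NOT a)   [distribute OR over AND]
≡ NOT d OR NOT c OR NOT b OR NOT a   [simplify]

NOT d OR NOT c OR NOT b OR NOT a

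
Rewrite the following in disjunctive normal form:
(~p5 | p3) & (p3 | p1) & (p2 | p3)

(~p5 & p1 & p2) | p3

(~p5 | p3) & (p3 | p1) & (p2 | p3)
⇔ (~p5 & p3 & p2) | (~p5 & p3 & p3) | (~p5 & p1 & p2) | (~p5 & p1 & p3) | (p3 & p3 & p2) | (p3 & p3 & p3) | (p3 & p1 & p2) | (p3 & p1 & p3)   [distribute & over |]
⇔ (~p5 & p1 & p2) | p3   [simplify]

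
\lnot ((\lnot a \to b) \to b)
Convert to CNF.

\lnot ((\lnot a \to b) \to b)
⇔ \lnot (\lnot (\lnot a \to b) \lor b)   — eliminate \to
⇔ \lnot (\lnot (\lnot \lnot a \lor b) \lor b)   — eliminate \to
⇔ \lnot \lnot (\lnot \lnot a \lor b) \land \lnot b   — De Morgan
⇔ (\lnot \lnot a \lor b) \land \lnot b   — double negation
⇔ (a \lor b) \land \lnot b   — double negation

(a \lor b) \land \lnot b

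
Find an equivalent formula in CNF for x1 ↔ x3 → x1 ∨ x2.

x1 ↔ x3 → x1 ∨ x2
≡ (x1 → (x3 → x1 ∨ x2)) ∧ ((x3 → x1 ∨ x2) → x1)   (eliminate ↔)
≡ (¬x1 ∨ (x3 → x1 ∨ x2)) ∧ ((x3 → x1 ∨ x2) → x1)   (eliminate →)
≡ (¬x1 ∨ ¬x3 ∨ x1 ∨ x2) ∧ ((x3 → x1 ∨ x2) → x1)   (eliminate →)
≡ (¬x1 ∨ ¬x3 ∨ x1 ∨ x2) ∧ (¬(x3 → x1 ∨ x2) ∨ x1)   (eliminate →)
≡ (¬x1 ∨ ¬x3 ∨ x1 ∨ x2) ∧ (¬(¬x3 ∨ x1 ∨ x2) ∨ x1)   (eliminate →)
≡ (¬x1 ∨ ¬x3 ∨ x1 ∨ x2) ∧ (¬¬x3 ∧ ¬x1 ∧ ¬x2 ∨ x1)   (De Morgan)
≡ (¬x1 ∨ ¬x3 ∨ x1 ∨ x2) ∧ (x3 ∧ ¬x1 ∧ ¬x2 ∨ x1)   (double negation)
≡ (¬x1 ∨ ¬x3 ∨ x1 ∨ x2) ∧ (x3 ∨ x1) ∧ (¬x1 ∨ x1) ∧ (¬x2 ∨ x1)   (distribute ∨ over ∧)
≡ (x3 ∨ x1) ∧ (¬x2 ∨ x1)   (simplify)

(x3 ∨ x1) ∧ (¬x2 ∨ x1)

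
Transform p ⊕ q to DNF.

(p ∧ ¬q) ∨ (¬p ∧ q)

p ⊕ q
≡ (p ∧ ¬q) ∨ (¬p ∧ q)   [expand ⊕]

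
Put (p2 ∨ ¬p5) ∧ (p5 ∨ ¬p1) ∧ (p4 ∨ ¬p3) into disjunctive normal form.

p2 ∧ p5 ∧ p4 ∨ p2 ∧ p5 ∧ ¬p3 ∨ p2 ∧ ¬p1 ∧ p4 ∨ p2 ∧ ¬p1 ∧ ¬p3 ∨ ¬p5 ∧ ¬p1 ∧ p4 ∨ ¬p5 ∧ ¬p1 ∧ ¬p3

(p2 ∨ ¬p5) ∧ (p5 ∨ ¬p1) ∧ (p4 ∨ ¬p3)
≡ p2 ∧ p5 ∧ p4 ∨ p2 ∧ p5 ∧ ¬p3 ∨ p2 ∧ ¬p1 ∧ p4 ∨ p2 ∧ ¬p1 ∧ ¬p3 ∨ ¬p5 ∧ p5 ∧ p4 ∨ ¬p5 ∧ p5 ∧ ¬p3 ∨ ¬p5 ∧ ¬p1 ∧ p4 ∨ ¬p5 ∧ ¬p1 ∧ ¬p3   [distribute ∧ over ∨]
≡ p2 ∧ p5 ∧ p4 ∨ p2 ∧ p5 ∧ ¬p3 ∨ p2 ∧ ¬p1 ∧ p4 ∨ p2 ∧ ¬p1 ∧ ¬p3 ∨ ¬p5 ∧ ¬p1 ∧ p4 ∨ ¬p5 ∧ ¬p1 ∧ ¬p3   [simplify]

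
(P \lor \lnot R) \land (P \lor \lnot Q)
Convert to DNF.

(P \lor \lnot R) \land (P \lor \lnot Q)
≡ (P \land P) \lor (P \land \lnot Q) \lor (\lnot R \land P) \lor (\lnot R \land \lnot Q)   (distribute \land over \lor)
≡ P \lor (\lnot R \land \lnot Q)   (simplify)

P \lor (\lnot R \land \lnot Q)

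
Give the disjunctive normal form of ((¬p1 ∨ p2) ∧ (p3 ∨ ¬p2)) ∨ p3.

((¬p1 ∨ p2) ∧ (p3 ∨ ¬p2)) ∨ p3
≡ (¬p1 ∧ p3) ∨ (¬p1 ∧ ¬p2) ∨ (p2 ∧ p3) ∨ (p2 ∧ ¬p2) ∨ p3   [distribute ∧ over ∨]
≡ (¬p1 ∧ ¬p2) ∨ p3   [simplify]

(¬p1 ∧ ¬p2) ∨ p3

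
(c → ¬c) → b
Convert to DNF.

(c → ¬c) → b
≡ ¬(c → ¬c) ∨ b   [eliminate →]
≡ ¬(¬c ∨ ¬c) ∨ b   [eliminate →]
≡ (¬¬c ∧ ¬¬c) ∨ b   [De Morgan]
≡ (c ∧ ¬¬c) ∨ b   [double negation]
≡ (c ∧ c) ∨ b   [double negation]
≡ c ∨ b   [simplify]

c ∨ b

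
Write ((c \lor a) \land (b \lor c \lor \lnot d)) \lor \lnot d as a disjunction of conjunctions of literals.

c \lor (a \land b) \lor \lnot d

((c \lor a) \land (b \lor c \lor \lnot d)) \lor \lnot d
≡ (c \land b) \lor (c \land c) \lor (c \land \lnot d) \lor (a \land b) \lor (a \land c) \lor (a \land \lnot d) \lor \lnot d   [distribute \land over \lor]
≡ c \lor (a \land b) \lor \lnot d   [simplify]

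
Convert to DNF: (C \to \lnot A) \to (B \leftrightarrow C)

(C \land A) \lor (\lnot B \land \lnot C) \lor (C \land B)

(C \to \lnot A) \to (B \leftrightarrow C)
≡ \lnot (C \to \lnot A) \lor (B \leftrightarrow C)   [eliminate \to]
≡ \lnot (\lnot C \lor \lnot A) \lor (B \leftrightarrow C)   [eliminate \to]
≡ \lnot (\lnot C \lor \lnot A) \lor ((B \to C) \land (C \to B))   [eliminate \leftrightarrow]
≡ \lnot (\lnot C \lor \lnot A) \lor ((\lnot B \lor C) \land (C \to B))   [eliminate \to]
≡ \lnot (\lnot C \lor \lnot A) \lor ((\lnot B \lor C) \land (\lnot C \lor B))   [eliminate \to]
≡ (\lnot \lnot C \land \lnot \lnot A) \lor ((\lnot B \lor C) \land (\lnot C \lor B))   [De Morgan]
≡ (C \land \lnot \lnot A) \lor ((\lnot B \lor C) \land (\lnot C \lor B))   [double negation]
≡ (C \land A) \lor ((\lnot B \lor C) \land (\lnot C \lor B))   [double negation]
≡ (C \land A) \lor (\lnot B \land \lnot C) \lor (\lnot B \land B) \lor (C \land \lnot C) \lor (C \land B)   [distribute \land over \lor]
≡ (C \land A) \lor (\lnot B \land \lnot C) \lor (C \land B)   [simplify]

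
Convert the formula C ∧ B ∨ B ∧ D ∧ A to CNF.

(C ∨ D) ∧ (C ∨ A) ∧ B

C ∧ B ∨ B ∧ D ∧ A
⇔ (C ∨ B) ∧ (C ∨ D) ∧ (C ∨ A) ∧ (B ∨ B) ∧ (B ∨ D) ∧ (B ∨ A)   — distribute ∨ over ∧
⇔ (C ∨ D) ∧ (C ∨ A) ∧ B   — simplify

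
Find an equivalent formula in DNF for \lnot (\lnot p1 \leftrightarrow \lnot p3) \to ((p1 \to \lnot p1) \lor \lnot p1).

\lnot (\lnot p1 \leftrightarrow \lnot p3) \to ((p1 \to \lnot p1) \lor \lnot p1)
≡ \lnot \lnot (\lnot p1 \leftrightarrow \lnot p3) \lor (p1 \to \lnot p1) \lor \lnot p1   — eliminate \to
≡ \lnot \lnot ((\lnot p1 \to \lnot p3) \land (\lnot p3 \to \lnot p1)) \lor (p1 \to \lnot p1) \lor \lnot p1   — eliminate \leftrightarrow
≡ \lnot \lnot ((\lnot \lnot p1 \lor \lnot p3) \land (\lnot p3 \to \lnot p1)) \lor (p1 \to \lnot p1) \lor \lnot p1   — eliminate \to
≡ \lnot \lnot ((\lnot \lnot p1 \lor \lnot p3) \land (\lnot \lnot p3 \lor \lnot p1)) \lor (p1 \to \lnot p1) \lor \lnot p1   — eliminate \to
≡ \lnot \lnot ((\lnot \lnot p1 \lor \lnot p3) \land (\lnot \lnot p3 \lor \lnot p1)) \lor \lnot p1 \lor \lnot p1 \lor \lnot p1   — eliminate \to
≡ ((\lnot \lnot p1 \lor \lnot p3) \land (\lnot \lnot p3 \lor \lnot p1)) \lor \lnot p1 \lor \lnot p1 \lor \lnot p1   — double negation
≡ ((p1 \lor \lnot p3) \land (\lnot \lnot p3 \lor \lnot p1)) \lor \lnot p1 \lor \lnot p1 \lor \lnot p1   — double negation
≡ ((p1 \lor \lnot p3) \land (p3 \lor \lnot p1)) \lor \lnot p1 \lor \lnot p1 \lor \lnot p1   — double negation
≡ (p1 \land p3) \lor (p1 \land \lnot p1) \lor (\lnot p3 \land p3) \lor (\lnot p3 \land \lnot p1) \lor \lnot p1 \lor \lnot p1 \lor \lnot p1   — distribute \land over \lor
≡ (p1 \land p3) \lor \lnot p1   — simplify

(p1 \land p3) \lor \lnot p1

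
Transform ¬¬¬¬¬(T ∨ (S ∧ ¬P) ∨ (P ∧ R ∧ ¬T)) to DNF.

¬¬¬¬¬(T ∨ (S ∧ ¬P) ∨ (P ∧ R ∧ ¬T))
≡ ¬¬¬(T ∨ (S ∧ ¬P) ∨ (P ∧ R ∧ ¬T))   (double negation)
≡ ¬(T ∨ (S ∧ ¬P) ∨ (P ∧ R ∧ ¬T))   (double negation)
≡ ¬T ∧ ¬(S ∧ ¬P) ∧ ¬(P ∧ R ∧ ¬T)   (De Morgan)
≡ ¬T ∧ (¬S ∨ ¬¬P) ∧ ¬(P ∧ R ∧ ¬T)   (De Morgan)
≡ ¬T ∧ (¬S ∨ P) ∧ ¬(P ∧ R ∧ ¬T)   (double negation)
≡ ¬T ∧ (¬S ∨ P) ∧ (¬P ∨ ¬R ∨ ¬¬T)   (De Morgan)
≡ ¬T ∧ (¬S ∨ P) ∧ (¬P ∨ ¬R ∨ T)   (double negation)
≡ (¬T ∧ ¬S ∧ ¬P) ∨ (¬T ∧ ¬S ∧ ¬R) ∨ (¬T ∧ ¬S ∧ T) ∨ (¬T ∧ P ∧ ¬P) ∨ (¬T ∧ P ∧ ¬R) ∨ (¬T ∧ P ∧ T)   (distribute ∧ over ∨)
≡ (¬T ∧ ¬S ∧ ¬P) ∨ (¬T ∧ ¬S ∧ ¬R) ∨ (¬T ∧ P ∧ ¬R)   (simplify)

(¬T ∧ ¬S ∧ ¬P) ∨ (¬T ∧ ¬S ∧ ¬R) ∨ (¬T ∧ P ∧ ¬R)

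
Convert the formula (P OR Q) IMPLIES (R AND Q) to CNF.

(NOT P OR R) AND (NOT P OR Q) AND (NOT Q OR R)

(P OR Q) IMPLIES (R AND Q)
= NOT (P OR Q) OR (R AND Q)   (eliminate IMPLIES)
= (NOT P AND NOT Q) OR (R AND Q)   (De Morgan)
= (NOT P OR R) AND (NOT P OR Q) AND (NOT Q OR R) AND (NOT Q OR Q)   (distribute OR over AND)
= (NOT P OR R) AND (NOT P OR Q) AND (NOT Q OR R)   (simplify)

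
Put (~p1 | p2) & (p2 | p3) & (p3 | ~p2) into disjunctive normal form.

(~p1 & p3) | (p2 & p3)

(~p1 | p2) & (p2 | p3) & (p3 | ~p2)
= (~p1 & p2 & p3) | (~p1 & p2 & ~p2) | (~p1 & p3 & p3) | (~p1 & p3 & ~p2) | (p2 & p2 & p3) | (p2 & p2 & ~p2) | (p2 & p3 & p3) | (p2 & p3 & ~p2)   [distribute & over |]
= (~p1 & p3) | (p2 & p3)   [simplify]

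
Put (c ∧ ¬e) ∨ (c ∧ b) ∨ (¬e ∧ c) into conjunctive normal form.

c ∧ (¬e ∨ b)

(c ∧ ¬e) ∨ (c ∧ b) ∨ (¬e ∧ c)
⇔ (c ∨ c ∨ ¬e) ∧ (c ∨ c ∨ c) ∧ (c ∨ b ∨ ¬e) ∧ (c ∨ b ∨ c) ∧ (¬e ∨ c ∨ ¬e) ∧ (¬e ∨ c ∨ c) ∧ (¬e ∨ b ∨ ¬e) ∧ (¬e ∨ b ∨ c)   — distribute ∨ over ∧
⇔ c ∧ (¬e ∨ b)   — simplify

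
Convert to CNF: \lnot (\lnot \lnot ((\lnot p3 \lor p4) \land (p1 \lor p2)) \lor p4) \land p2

\lnot (\lnot \lnot ((\lnot p3 \lor p4) \land (p1 \lor p2)) \lor p4) \land p2
= \lnot \lnot \lnot ((\lnot p3 \lor p4) \land (p1 \lor p2)) \land \lnot p4 \land p2   — De Morgan
= \lnot ((\lnot p3 \lor p4) \land (p1 \lor p2)) \land \lnot p4 \land p2   — double negation
= (\lnot (\lnot p3 \lor p4) \lor \lnot (p1 \lor p2)) \land \lnot p4 \land p2   — De Morgan
= ((\lnot \lnot p3 \land \lnot p4) \lor \lnot (p1 \lor p2)) \land \lnot p4 \land p2   — De Morgan
= ((p3 \land \lnot p4) \lor \lnot (p1 \lor p2)) \land \lnot p4 \land p2   — double negation
= ((p3 \land \lnot p4) \lor (\lnot p1 \land \lnot p2)) \land \lnot p4 \land p2   — De Morgan
= (p3 \lor \lnot p1) \land (p3 \lor \lnot p2) \land (\lnot p4 \lor \lnot p1) \land (\lnot p4 \lor \lnot p2) \land \lnot p4 \land p2   — distribute \lor over \land
= (p3 \lor \lnot p1) \land (p3 \lor \lnot p2) \land \lnot p4 \land p2   — simplify

(p3 \lor \lnot p1) \land (p3 \lor \lnot p2) \land \lnot p4 \land p2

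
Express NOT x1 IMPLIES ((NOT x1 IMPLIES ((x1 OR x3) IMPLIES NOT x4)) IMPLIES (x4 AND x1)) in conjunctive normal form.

(x1 OR x3) AND (x1 OR x4)

NOT x1 IMPLIES ((NOT x1 IMPLIES ((x1 OR x3) IMPLIES NOT x4)) IMPLIES (x4 AND x1))
⇔ NOT NOT x1 OR ((NOT x1 IMPLIES ((x1 OR x3) IMPLIES NOT x4)) IMPLIES (x4 AND x1))   [eliminate IMPLIES]
⇔ NOT NOT x1 OR NOT (NOT x1 IMPLIES ((x1 OR x3) IMPLIES NOT x4)) OR (x4 AND x1)   [eliminate IMPLIES]
⇔ NOT NOT x1 OR NOT (NOT NOT x1 OR ((x1 OR x3) IMPLIES NOT x4)) OR (x4 AND x1)   [eliminate IMPLIES]
⇔ NOT NOT x1 OR NOT (NOT NOT x1 OR NOT (x1 OR x3) OR NOT x4) OR (x4 AND x1)   [eliminate IMPLIES]
⇔ x1 OR NOT (NOT NOT x1 OR NOT (x1 OR x3) OR NOT x4) OR (x4 AND x1)   [double negation]
⇔ x1 OR (NOT NOT NOT x1 AND NOT NOT (x1 OR x3) AND NOT NOT x4) OR (x4 AND x1)   [De Morgan]
⇔ x1 OR (NOT x1 AND NOT NOT (x1 OR x3) AND NOT NOT x4) OR (x4 AND x1)   [double negation]
⇔ x1 OR (NOT x1 AND (x1 OR x3) AND NOT NOT x4) OR (x4 AND x1)   [double negation]
⇔ x1 OR (NOT x1 AND (x1 OR x3) AND x4) OR (x4 AND x1)   [double negation]
⇔ (x1 OR NOT x1 OR x4) AND (x1 OR NOT x1 OR x1) AND (x1 OR x1 OR x3 OR x4) AND (x1 OR x1 OR x3 OR x1) AND (x1 OR x4 OR x4) AND (x1 OR x4 OR x1)   [distribute OR over AND]
⇔ (x1 OR x3) AND (x1 OR x4)   [simplify]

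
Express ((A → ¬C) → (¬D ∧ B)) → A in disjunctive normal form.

((A → ¬C) → (¬D ∧ B)) → A
= ¬((A → ¬C) → (¬D ∧ B)) ∨ A
= ¬(¬(A → ¬C) ∨ (¬D ∧ B)) ∨ A
= ¬(¬(¬A ∨ ¬C) ∨ (¬D ∧ B)) ∨ A
= (¬¬(¬A ∨ ¬C) ∧ ¬(¬D ∧ B)) ∨ A
= ((¬A ∨ ¬C) ∧ ¬(¬D ∧ B)) ∨ A
= ((¬A ∨ ¬C) ∧ (¬¬D ∨ ¬B)) ∨ A
= ((¬A ∨ ¬C) ∧ (D ∨ ¬B)) ∨ A
= (¬A ∧ D) ∨ (¬A ∧ ¬B) ∨ (¬C ∧ D) ∨ (¬C ∧ ¬B) ∨ A

(¬A ∧ D) ∨ (¬A ∧ ¬B) ∨ (¬C ∧ D) ∨ (¬C ∧ ¬B) ∨ A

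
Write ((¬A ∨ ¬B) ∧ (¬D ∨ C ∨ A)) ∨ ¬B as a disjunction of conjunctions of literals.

((¬A ∨ ¬B) ∧ (¬D ∨ C ∨ A)) ∨ ¬B
⇔ (¬A ∧ ¬D) ∨ (¬A ∧ C) ∨ (¬A ∧ A) ∨ (¬B ∧ ¬D) ∨ (¬B ∧ C) ∨ (¬B ∧ A) ∨ ¬B   [distribute ∧ over ∨]
⇔ (¬A ∧ ¬D) ∨ (¬A ∧ C) ∨ ¬B   [simplify]

(¬A ∧ ¬D) ∨ (¬A ∧ C) ∨ ¬B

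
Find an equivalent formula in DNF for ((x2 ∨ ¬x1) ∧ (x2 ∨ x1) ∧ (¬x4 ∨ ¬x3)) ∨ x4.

(x2 ∧ ¬x4) ∨ (x2 ∧ ¬x3) ∨ x4

((x2 ∨ ¬x1) ∧ (x2 ∨ x1) ∧ (¬x4 ∨ ¬x3)) ∨ x4
= (x2 ∧ x2 ∧ ¬x4) ∨ (x2 ∧ x2 ∧ ¬x3) ∨ (x2 ∧ x1 ∧ ¬x4) ∨ (x2 ∧ x1 ∧ ¬x3) ∨ (¬x1 ∧ x2 ∧ ¬x4) ∨ (¬x1 ∧ x2 ∧ ¬x3) ∨ (¬x1 ∧ x1 ∧ ¬x4) ∨ (¬x1 ∧ x1 ∧ ¬x3) ∨ x4   (distribute ∧ over ∨)
= (x2 ∧ ¬x4) ∨ (x2 ∧ ¬x3) ∨ x4   (simplify)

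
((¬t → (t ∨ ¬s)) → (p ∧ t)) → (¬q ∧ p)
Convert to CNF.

(t ∨ ¬s ∨ ¬q) ∧ (t ∨ ¬s ∨ p) ∧ (¬p ∨ ¬t ∨ ¬q)

((¬t → (t ∨ ¬s)) → (p ∧ t)) → (¬q ∧ p)
≡ ¬((¬t → (t ∨ ¬s)) → (p ∧ t)) ∨ (¬q ∧ p)   [eliminate →]
≡ ¬(¬(¬t → (t ∨ ¬s)) ∨ (p ∧ t)) ∨ (¬q ∧ p)   [eliminate →]
≡ ¬(¬(¬¬t ∨ t ∨ ¬s) ∨ (p ∧ t)) ∨ (¬q ∧ p)   [eliminate →]
≡ (¬¬(¬¬t ∨ t ∨ ¬s) ∧ ¬(p ∧ t)) ∨ (¬q ∧ p)   [De Morgan]
≡ ((¬¬t ∨ t ∨ ¬s) ∧ ¬(p ∧ t)) ∨ (¬q ∧ p)   [double negation]
≡ ((t ∨ t ∨ ¬s) ∧ ¬(p ∧ t)) ∨ (¬q ∧ p)   [double negation]
≡ ((t ∨ t ∨ ¬s) ∧ (¬p ∨ ¬t)) ∨ (¬q ∧ p)   [De Morgan]
≡ (t ∨ t ∨ ¬s ∨ ¬q) ∧ (t ∨ t ∨ ¬s ∨ p) ∧ (¬p ∨ ¬t ∨ ¬q) ∧ (¬p ∨ ¬t ∨ p)   [distribute ∨ over ∧]
≡ (t ∨ ¬s ∨ ¬q) ∧ (t ∨ ¬s ∨ p) ∧ (¬p ∨ ¬t ∨ ¬q)   [simplify]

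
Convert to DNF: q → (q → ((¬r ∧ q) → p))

¬q ∨ r ∨ p

q → (q → ((¬r ∧ q) → p))
= ¬q ∨ (q → ((¬r ∧ q) → p))   [eliminate →]
= ¬q ∨ ¬q ∨ ((¬r ∧ q) → p)   [eliminate →]
= ¬q ∨ ¬q ∨ ¬(¬r ∧ q) ∨ p   [eliminate →]
= ¬q ∨ ¬q ∨ ¬¬r ∨ ¬q ∨ p   [De Morgan]
= ¬q ∨ ¬q ∨ r ∨ ¬q ∨ p   [double negation]
= ¬q ∨ r ∨ p   [simplify]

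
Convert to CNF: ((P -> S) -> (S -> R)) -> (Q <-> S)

((P -> S) -> (S -> R)) -> (Q <-> S)
⇔ ~((P -> S) -> (S -> R)) | (Q <-> S)   [eliminate ->]
⇔ ~(~(P -> S) | (S -> R)) | (Q <-> S)   [eliminate ->]
⇔ ~(~(~P | S) | (S -> R)) | (Q <-> S)   [eliminate ->]
⇔ ~(~(~P | S) | ~S | R) | (Q <-> S)   [eliminate ->]
⇔ ~(~(~P | S) | ~S | R) | ((Q -> S) & (S -> Q))   [eliminate <->]
⇔ ~(~(~P | S) | ~S | R) | ((~Q | S) & (S -> Q))   [eliminate ->]
⇔ ~(~(~P | S) | ~S | R) | ((~Q | S) & (~S | Q))   [eliminate ->]
⇔ (~~(~P | S) & ~~S & ~R) | ((~Q | S) & (~S | Q))   [De Morgan]
⇔ ((~P | S) & ~~S & ~R) | ((~Q | S) & (~S | Q))   [double negation]
⇔ ((~P | S) & S & ~R) | ((~Q | S) & (~S | Q))   [double negation]
⇔ (~P | S | ~Q | S) & (~P | S | ~S | Q) & (S | ~Q | S) & (S | ~S | Q) & (~R | ~Q | S) & (~R | ~S | Q)   [distribute | over &]
⇔ (S | ~Q) & (~R | ~S | Q)   [simplify]

(S | ~Q) & (~R | ~S | Q)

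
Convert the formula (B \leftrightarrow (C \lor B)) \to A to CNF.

(B \lor C \lor A) \land (\lnot B \lor A)

(B \leftrightarrow (C \lor B)) \to A
≡ \lnot (B \leftrightarrow (C \lor B)) \lor A   — eliminate \to
≡ \lnot ((B \to (C \lor B)) \land ((C \lor B) \to B)) \lor A   — eliminate \leftrightarrow
≡ \lnot ((\lnot B \lor C \lor B) \land ((C \lor B) \to B)) \lor A   — eliminate \to
≡ \lnot ((\lnot B \lor C \lor B) \land (\lnot (C \lor B) \lor B)) \lor A   — eliminate \to
≡ \lnot (\lnot B \lor C \lor B) \lor \lnot (\lnot (C \lor B) \lor B) \lor A   — De Morgan
≡ (\lnot \lnot B \land \lnot C \land \lnot B) \lor \lnot (\lnot (C \lor B) \lor B) \lor A   — De Morgan
≡ (B \land \lnot C \land \lnot B) \lor \lnot (\lnot (C \lor B) \lor B) \lor A   — double negation
≡ (B \land \lnot C \land \lnot B) \lor (\lnot \lnot (C \lor B) \land \lnot B) \lor A   — De Morgan
≡ (B \land \lnot C \land \lnot B) \lor ((C \lor B) \land \lnot B) \lor A   — double negation
≡ (B \lor C \lor B \lor A) \land (B \lor \lnot B \lor A) \land (\lnot C \lor C \lor B \lor A) \land (\lnot C \lor \lnot B \lor A) \land (\lnot B \lor C \lor B \lor A) \land (\lnot B \lor \lnot B \lor A)   — distribute \lor over \land
≡ (B \lor C \lor A) \land (\lnot B \lor A)   — simplify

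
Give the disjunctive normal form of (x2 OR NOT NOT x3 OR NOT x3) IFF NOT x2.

(x2 OR NOT NOT x3 OR NOT x3) IFF NOT x2
≡ ((x2 OR NOT NOT x3 OR NOT x3) IMPLIES NOT x2) AND (NOT x2 IMPLIES (x2 OR NOT NOT x3 OR NOT x3))   — eliminate IFF
≡ (NOT (x2 OR NOT NOT x3 OR NOT x3) OR NOT x2) AND (NOT x2 IMPLIES (x2 OR NOT NOT x3 OR NOT x3))   — eliminate IMPLIES
≡ (NOT (x2 OR NOT NOT x3 OR NOT x3) OR NOT x2) AND (NOT NOT x2 OR x2 OR NOT NOT x3 OR NOT x3)   — eliminate IMPLIES
≡ ((NOT x2 AND NOT NOT NOT x3 AND NOT NOT x3) OR NOT x2) AND (NOT NOT x2 OR x2 OR NOT NOT x3 OR NOT x3)   — De Morgan
≡ ((NOT x2 AND NOT x3 AND NOT NOT x3) OR NOT x2) AND (NOT NOT x2 OR x2 OR NOT NOT x3 OR NOT x3)   — double negation
≡ ((NOT x2 AND NOT x3 AND x3) OR NOT x2) AND (NOT NOT x2 OR x2 OR NOT NOT x3 OR NOT x3)   — double negation
≡ ((NOT x2 AND NOT x3 AND x3) OR NOT x2) AND (x2 OR x2 OR NOT NOT x3 OR NOT x3)   — double negation
≡ ((NOT x2 AND NOT x3 AND x3) OR NOT x2) AND (x2 OR x2 OR x3 OR NOT x3)   — double negation
≡ (NOT x2 AND NOT x3 AND x3 AND x2) OR (NOT x2 AND NOT x3 AND x3 AND x2) OR (NOT x2 AND NOT x3 AND x3 AND x3) OR (NOT x2 AND NOT x3 AND x3 AND NOT x3) OR (NOT x2 AND x2) OR (NOT x2 AND x2) OR (NOT x2 AND x3) OR (NOT x2 AND NOT x3)   — distribute AND over OR
≡ (NOT x2 AND x3) OR (NOT x2 AND NOT x3)   — simplify

(NOT x2 AND x3) OR (NOT x2 AND NOT x3)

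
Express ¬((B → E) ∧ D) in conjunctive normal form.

¬((B → E) ∧ D)
= ¬((¬B ∨ E) ∧ D)   [eliminate →]
= ¬(¬B ∨ E) ∨ ¬D   [De Morgan]
= (¬¬B ∧ ¬E) ∨ ¬D   [De Morgan]
= (B ∧ ¬E) ∨ ¬D   [double negation]
= (B ∨ ¬D) ∧ (¬E ∨ ¬D)   [distribute ∨ over ∧]

(B ∨ ¬D) ∧ (¬E ∨ ¬D)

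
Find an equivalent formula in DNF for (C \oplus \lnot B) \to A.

(\lnot C \land B) \lor (\lnot B \land C) \lor A

(C \oplus \lnot B) \to A
⇔ \lnot (C \oplus \lnot B) \lor A   — eliminate \to
⇔ \lnot ((C \land \lnot \lnot B) \lor (\lnot C \land \lnot B)) \lor A   — expand \oplus
⇔ (\lnot (C \land \lnot \lnot B) \land \lnot (\lnot C \land \lnot B)) \lor A   — De Morgan
⇔ ((\lnot C \lor \lnot \lnot \lnot B) \land \lnot (\lnot C \land \lnot B)) \lor A   — De Morgan
⇔ ((\lnot C \lor \lnot B) \land \lnot (\lnot C \land \lnot B)) \lor A   — double negation
⇔ ((\lnot C \lor \lnot B) \land (\lnot \lnot C \lor \lnot \lnot B)) \lor A   — De Morgan
⇔ ((\lnot C \lor \lnot B) \land (C \lor \lnot \lnot B)) \lor A   — double negation
⇔ ((\lnot C \lor \lnot B) \land (C \lor B)) \lor A   — double negation
⇔ (\lnot C \land C) \lor (\lnot C \land B) \lor (\lnot B \land C) \lor (\lnot B \land B) \lor A   — distribute \land over \lor
⇔ (\lnot C \land B) \lor (\lnot B \land C) \lor A   — simplify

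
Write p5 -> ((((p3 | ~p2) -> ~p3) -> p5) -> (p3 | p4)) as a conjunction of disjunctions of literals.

~p5 | p3 | p4

p5 -> ((((p3 | ~p2) -> ~p3) -> p5) -> (p3 | p4))
= ~p5 | ((((p3 | ~p2) -> ~p3) -> p5) -> (p3 | p4))   [eliminate ->]
= ~p5 | ~(((p3 | ~p2) -> ~p3) -> p5) | p3 | p4   [eliminate ->]
= ~p5 | ~(~((p3 | ~p2) -> ~p3) | p5) | p3 | p4   [eliminate ->]
= ~p5 | ~(~(~(p3 | ~p2) | ~p3) | p5) | p3 | p4   [eliminate ->]
= ~p5 | (~~(~(p3 | ~p2) | ~p3) & ~p5) | p3 | p4   [De Morgan]
= ~p5 | ((~(p3 | ~p2) | ~p3) & ~p5) | p3 | p4   [double negation]
= ~p5 | (((~p3 & ~~p2) | ~p3) & ~p5) | p3 | p4   [De Morgan]
= ~p5 | (((~p3 & p2) | ~p3) & ~p5) | p3 | p4   [double negation]
= (~p5 | ~p3 | ~p3 | p3 | p4) & (~p5 | p2 | ~p3 | p3 | p4) & (~p5 | ~p5 | p3 | p4)   [distribute | over &]
= ~p5 | p3 | p4   [simplify]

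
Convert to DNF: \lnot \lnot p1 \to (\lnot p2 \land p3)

\lnot \lnot p1 \to (\lnot p2 \land p3)
= \lnot \lnot \lnot p1 \lor (\lnot p2 \land p3)   [eliminate \to]
= \lnot p1 \lor (\lnot p2 \land p3)   [double negation]

\lnot p1 \lor (\lnot p2 \land p3)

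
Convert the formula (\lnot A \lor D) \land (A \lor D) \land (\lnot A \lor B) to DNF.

(\lnot A \land D) \lor (D \land B)

(\lnot A \lor D) \land (A \lor D) \land (\lnot A \lor B)
⇔ (\lnot A \land A \land \lnot A) \lor (\lnot A \land A \land B) \lor (\lnot A \land D \land \lnot A) \lor (\lnot A \land D \land B) \lor (D \land A \land \lnot A) \lor (D \land A \land B) \lor (D \land D \land \lnot A) \lor (D \land D \land B)   — distribute \land over \lor
⇔ (\lnot A \land D) \lor (D \land B)   — simplify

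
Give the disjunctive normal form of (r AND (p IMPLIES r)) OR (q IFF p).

r OR (NOT q AND NOT p) OR (p AND q)

(r AND (p IMPLIES r)) OR (q IFF p)
≡ (r AND (NOT p OR r)) OR (q IFF p)   (eliminate IMPLIES)
≡ (r AND (NOT p OR r)) OR ((q IMPLIES p) AND (p IMPLIES q))   (eliminate IFF)
≡ (r AND (NOT p OR r)) OR ((NOT q OR p) AND (p IMPLIES q))   (eliminate IMPLIES)
≡ (r AND (NOT p OR r)) OR ((NOT q OR p) AND (NOT p OR q))   (eliminate IMPLIES)
≡ (r AND NOT p) OR (r AND r) OR (NOT q AND NOT p) OR (NOT q AND q) OR (p AND NOT p) OR (p AND q)   (distribute AND over OR)
≡ r OR (NOT q AND NOT p) OR (p AND q)   (simplify)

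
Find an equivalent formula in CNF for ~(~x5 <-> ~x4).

(~x5 | ~x4) & (x4 | x5)

~(~x5 <-> ~x4)
≡ ~((~x5 -> ~x4) & (~x4 -> ~x5))   [eliminate <->]
≡ ~((~~x5 | ~x4) & (~x4 -> ~x5))   [eliminate ->]
≡ ~((~~x5 | ~x4) & (~~x4 | ~x5))   [eliminate ->]
≡ ~(~~x5 | ~x4) | ~(~~x4 | ~x5)   [De Morgan]
≡ (~~~x5 & ~~x4) | ~(~~x4 | ~x5)   [De Morgan]
≡ (~x5 & ~~x4) | ~(~~x4 | ~x5)   [double negation]
≡ (~x5 & x4) | ~(~~x4 | ~x5)   [double negation]
≡ (~x5 & x4) | (~~~x4 & ~~x5)   [De Morgan]
≡ (~x5 & x4) | (~x4 & ~~x5)   [double negation]
≡ (~x5 & x4) | (~x4 & x5)   [double negation]
≡ (~x5 | ~x4) & (~x5 | x5) & (x4 | ~x4) & (x4 | x5)   [distribute | over &]
≡ (~x5 | ~x4) & (x4 | x5)   [simplify]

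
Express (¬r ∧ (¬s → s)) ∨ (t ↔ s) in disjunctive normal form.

(¬r ∧ s) ∨ (¬t ∧ ¬s) ∨ (s ∧ t)

(¬r ∧ (¬s → s)) ∨ (t ↔ s)
≡ (¬r ∧ (¬¬s ∨ s)) ∨ (t ↔ s)   — eliminate →
≡ (¬r ∧ (¬¬s ∨ s)) ∨ ((t → s) ∧ (s → t))   — eliminate ↔
≡ (¬r ∧ (¬¬s ∨ s)) ∨ ((¬t ∨ s) ∧ (s → t))   — eliminate →
≡ (¬r ∧ (¬¬s ∨ s)) ∨ ((¬t ∨ s) ∧ (¬s ∨ t))   — eliminate →
≡ (¬r ∧ (s ∨ s)) ∨ ((¬t ∨ s) ∧ (¬s ∨ t))   — double negation
≡ (¬r ∧ s) ∨ (¬r ∧ s) ∨ (¬t ∧ ¬s) ∨ (¬t ∧ t) ∨ (s ∧ ¬s) ∨ (s ∧ t)   — distribute ∧ over ∨
≡ (¬r ∧ s) ∨ (¬t ∧ ¬s) ∨ (s ∧ t)   — simplify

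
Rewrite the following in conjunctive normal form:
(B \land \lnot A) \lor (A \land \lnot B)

(B \land \lnot A) \lor (A \land \lnot B)
≡ (B \lor A) \land (B \lor \lnot B) \land (\lnot A \lor A) \land (\lnot A \lor \lnot B)   (distribute \lor over \land)
≡ (B \lor A) \land (\lnot A \lor \lnot B)   (simplify)

(B \lor A) \land (\lnot A \lor \lnot B)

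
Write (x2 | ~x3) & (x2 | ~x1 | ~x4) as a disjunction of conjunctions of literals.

x2 | (~x3 & ~x1) | (~x3 & ~x4)

(x2 | ~x3) & (x2 | ~x1 | ~x4)
⇔ (x2 & x2) | (x2 & ~x1) | (x2 & ~x4) | (~x3 & x2) | (~x3 & ~x1) | (~x3 & ~x4)   [distribute & over |]
⇔ x2 | (~x3 & ~x1) | (~x3 & ~x4)   [simplify]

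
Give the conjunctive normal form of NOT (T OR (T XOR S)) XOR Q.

(NOT T OR Q) AND (NOT S OR T OR Q) AND (T OR S OR NOT Q)

NOT (T OR (T XOR S)) XOR Q
= (NOT (T OR (T XOR S)) OR Q) AND NOT (NOT (T OR (T XOR S)) AND Q)   (expand XOR)
= (NOT (T OR ((T OR S) AND NOT (T AND S))) OR Q) AND NOT (NOT (T OR (T XOR S)) AND Q)   (expand XOR)
= (NOT (T OR ((T OR S) AND NOT (T AND S))) OR Q) AND NOT (NOT (T OR ((T OR S) AND NOT (T AND S))) AND Q)   (expand XOR)
= ((NOT T AND NOT ((T OR S) AND NOT (T AND S))) OR Q) AND NOT (NOT (T OR ((T OR S) AND NOT (T AND S))) AND Q)   (De Morgan)
= ((NOT T AND (NOT (T OR S) OR NOT NOT (T AND S))) OR Q) AND NOT (NOT (T OR ((T OR S) AND NOT (T AND S))) AND Q)   (De Morgan)
= ((NOT T AND ((NOT T AND NOT S) OR NOT NOT (T AND S))) OR Q) AND NOT (NOT (T OR ((T OR S) AND NOT (T AND S))) AND Q)   (De Morgan)
= ((NOT T AND ((NOT T AND NOT S) OR (T AND S))) OR Q) AND NOT (NOT (T OR ((T OR S) AND NOT (T AND S))) AND Q)   (double negation)
= ((NOT T AND ((NOT T AND NOT S) OR (T AND S))) OR Q) AND (NOT NOT (T OR ((T OR S) AND NOT (T AND S))) OR NOT Q)   (De Morgan)
= ((NOT T AND ((NOT T AND NOT S) OR (T AND S))) OR Q) AND (T OR ((T OR S) AND NOT (T AND S)) OR NOT Q)   (double negation)
= ((NOT T AND ((NOT T AND NOT S) OR (T AND S))) OR Q) AND (T OR ((T OR S) AND (NOT T OR NOT S)) OR NOT Q)   (De Morgan)
= (NOT T OR Q) AND (NOT T OR T OR Q) AND (NOT T OR S OR Q) AND (NOT S OR T OR Q) AND (NOT S OR S OR Q) AND (T OR T OR S OR NOT Q) AND (T OR NOT T OR NOT S OR NOT Q)   (distribute OR over AND)
= (NOT T OR Q) AND (NOT S OR T OR Q) AND (T OR S OR NOT Q)   (simplify)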